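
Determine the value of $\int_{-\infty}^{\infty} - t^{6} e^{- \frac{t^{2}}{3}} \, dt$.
$- \frac{405 \sqrt{3} \sqrt{\pi}}{8}$

Consider the simpler parametrised integral
$$J(a) = \int_{-\infty}^{\infty} - e^{- a t^{2}} \, dt = - \frac{\sqrt{\pi}}{\sqrt{a}}.$$

Differentiating under the integral sign brings down a factor of $(-t^2)$:
$$\frac{dJ}{da} = \int_{-\infty}^{\infty} t^{2} e^{- a t^{2}} \, dt = \frac{\sqrt{\pi}}{2 a^{\frac{3}{2}}}.$$

Repeating $3$ times in total — each differentiation brings down another $(-t^2)$ — gives
$$\frac{d^{3}J}{da^{3}} = \int_{-\infty}^{\infty} t^{6} e^{- a t^{2}} \, dt = \frac{15 \sqrt{\pi}}{8 a^{\frac{7}{2}}},$$
and the integrand here is $(-1)^{3}$ times the target integrand, so $I = (-1)^{3}\,\frac{d^{3}J}{da^{3}} = - \frac{15 \sqrt{\pi}}{8 a^{\frac{7}{2}}}$.

Setting $a = \frac{1}{3}$:
$$I = - \frac{405 \sqrt{3} \sqrt{\pi}}{8}.$$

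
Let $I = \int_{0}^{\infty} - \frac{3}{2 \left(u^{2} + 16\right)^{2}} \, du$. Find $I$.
$- \frac{3 \pi}{512}$

Recall the elementary integral
$$J(a) = \int_{0}^{\infty} - \frac{3}{2 \left(a^{2} + u^{2}\right)} \, du = - \frac{3 \pi}{4 a}.$$

Differentiating under the integral sign with respect to $a$,
$$\frac{dJ}{da} = \int_{0}^{\infty} \frac{3 a}{\left(a^{2} + u^{2}\right)^{2}} \, du = \frac{3 \pi}{4 a^{2}},$$
so $\int_{0}^{\infty} - \frac{3}{2 \left(a^{2} + u^{2}\right)^{2}} \, du = - \frac{3 \pi}{8 a^{3}}$.

Setting $a = 4$:
$$I = - \frac{3 \pi}{512}.$$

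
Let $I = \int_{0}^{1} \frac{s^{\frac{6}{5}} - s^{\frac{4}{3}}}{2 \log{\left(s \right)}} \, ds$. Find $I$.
$\log{\left(\frac{\sqrt{1155}}{35} \right)}$

Introduce a parameter $a$ in the exponent: let $I(a) = \int_{0}^{1} \frac{s^{\frac{6}{5}} - s^{a}}{2 \log{\left(s \right)}} \, ds$.

Since $\dfrac{\partial}{\partial a}\,s^{a} = s^{a} \ln s$, the $\ln s$ in the denominator cancels and
$$\frac{dI}{da} = \int_{0}^{1} - \frac{1}{2} s^{a} \, ds = - \frac{1}{2} \left[\frac{s^{a+1}}{a+1}\right]_0^1 = - \frac{1}{2 a + 2}.$$

Integrating with respect to $a$ gives $I(a) = - \frac{\log{\left(a + 1 \right)}}{2} - \frac{\log{\left(5 \right)}}{2} + \frac{\log{\left(11 \right)}}{2} + C$.

At $a = \frac{6}{5}$ the integrand is identically $0$, so $I(\frac{6}{5}) = 0$. The closed form gives $0$, hence $C = 0$.

Setting $a = \frac{4}{3}$:
$$I = \log{\left(\frac{\sqrt{1155}}{35} \right)}.$$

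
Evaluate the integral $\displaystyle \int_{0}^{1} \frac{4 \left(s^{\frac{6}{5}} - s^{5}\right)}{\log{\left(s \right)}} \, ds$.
$- \log{\left(\frac{810000}{14641} \right)}$

Replace the exponent $5$ by a parameter $a$: let $I(a) = \int_{0}^{1} \frac{4 \left(s^{\frac{6}{5}} - s^{a}\right)}{\log{\left(s \right)}} \, ds$.

Since $\dfrac{\partial}{\partial a}\,s^{a} = s^{a} \ln s$, the $\ln s$ in the denominator cancels and
$$\frac{dI}{da} = \int_{0}^{1} -4 s^{a} \, ds = -4 \left[\frac{s^{a+1}}{a+1}\right]_0^1 = - \frac{4}{a + 1}.$$

Integrating with respect to $a$ gives $I(a) = - \log{\left(\frac{625 \left(a + 1\right)^{4}}{14641} \right)} + C$.

At $a = \frac{6}{5}$ the integrand is identically $0$, so $I(\frac{6}{5}) = 0$. The closed form gives $0$, hence $C = 0$.

Setting $a = 5$:
$$I = - \log{\left(\frac{810000}{14641} \right)}.$$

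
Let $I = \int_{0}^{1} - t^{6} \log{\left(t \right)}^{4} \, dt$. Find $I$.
$- \frac{24}{16807}$

Begin with the known integral
$$J(a) = \int_{0}^{1} - t^{a} \, dt = - \frac{1}{a + 1}.$$

Differentiating under the integral sign brings down a factor of $\ln t$:
$$\frac{dJ}{da} = \int_{0}^{1} - t^{a} \log{\left(t \right)} \, dt = \frac{1}{\left(a + 1\right)^{2}}.$$

Repeating $4$ times in total — each differentiation brings down another $\ln t$ — gives
$$\frac{d^{4}J}{da^{4}} = \int_{0}^{1} - t^{a} \log{\left(t \right)}^{4} \, dt = - \frac{24}{\left(a + 1\right)^{5}},$$
and the integrand here is exactly the target integrand, so $I = - \frac{24}{\left(a + 1\right)^{5}}$.

Setting $a = 6$:
$$I = - \frac{24}{16807}.$$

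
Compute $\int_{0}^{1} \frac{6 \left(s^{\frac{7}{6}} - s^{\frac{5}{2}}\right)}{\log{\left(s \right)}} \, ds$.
$\log{\left(\frac{4826809}{85766121} \right)}$

Consider the one-parameter family: let $I(a) = \int_{0}^{1} \frac{6 \left(- s^{\frac{5}{2}} + s^{a}\right)}{\log{\left(s \right)}} \, ds$.

Since $\dfrac{\partial}{\partial a}\,s^{a} = s^{a} \ln s$, the $\ln s$ in the denominator cancels and
$$\frac{dI}{da} = \int_{0}^{1} 6 s^{a} \, ds = 6 \left[\frac{s^{a+1}}{a+1}\right]_0^1 = \frac{6}{a + 1}.$$

Integrating with respect to $a$ gives $I(a) = \log{\left(\frac{64 \left(a + 1\right)^{6}}{117649} \right)} + C$.

At $a = \frac{5}{2}$ the integrand is identically $0$, so $I(\frac{5}{2}) = 0$. The closed form gives $0$, hence $C = 0$.

Setting $a = \frac{7}{6}$:
$$I = \log{\left(\frac{4826809}{85766121} \right)}.$$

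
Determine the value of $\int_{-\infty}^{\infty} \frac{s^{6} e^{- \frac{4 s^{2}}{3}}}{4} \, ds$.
$\frac{405 \sqrt{3} \sqrt{\pi}}{4096}$

Start from the elementary integral
$$J(a) = \int_{-\infty}^{\infty} \frac{e^{- a s^{2}}}{4} \, ds = \frac{\sqrt{\pi}}{4 \sqrt{a}}.$$

Differentiating under the integral sign brings down a factor of $(-s^2)$:
$$\frac{dJ}{da} = \int_{-\infty}^{\infty} - \frac{s^{2} e^{- a s^{2}}}{4} \, ds = - \frac{\sqrt{\pi}}{8 a^{\frac{3}{2}}}.$$

Repeating $3$ times in total — each differentiation brings down another $(-s^2)$ — gives
$$\frac{d^{3}J}{da^{3}} = \int_{-\infty}^{\infty} - \frac{s^{6} e^{- a s^{2}}}{4} \, ds = - \frac{15 \sqrt{\pi}}{32 a^{\frac{7}{2}}},$$
and the integrand here is $(-1)^{3}$ times the target integrand, so $I = (-1)^{3}\,\frac{d^{3}J}{da^{3}} = \frac{15 \sqrt{\pi}}{32 a^{\frac{7}{2}}}$.

Setting $a = \frac{4}{3}$:
$$I = \frac{405 \sqrt{3} \sqrt{\pi}}{4096}.$$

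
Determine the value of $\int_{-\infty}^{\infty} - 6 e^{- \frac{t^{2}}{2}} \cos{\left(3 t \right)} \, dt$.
$- \frac{6 \sqrt{2} \sqrt{\pi}}{e^{\frac{9}{2}}}$

Treat the cosine frequency as a parameter and define $I(b) = \int_{-\infty}^{\infty} - 6 e^{- \frac{t^{2}}{2}} \cos{\left(b t \right)} \, dt$.

Differentiating under the integral sign,
$$I'(b) = \int_{-\infty}^{\infty} 6 t e^{- \frac{t^{2}}{2}} \sin{\left(b t \right)} \, dt.$$

Integrate $\int_{-\infty}^{\infty} t \sin(b t)\, e^{- \frac{t^{2}}{2}}\, dt$ by parts with $u = \sin(b t)$ and $dv = t\, e^{- \frac{t^{2}}{2}}\, dt$, giving $v = - e^{- \frac{t^{2}}{2}}$. The boundary term vanishes and
$$\int_{-\infty}^{\infty} t \sin(b t)\, e^{- \frac{t^{2}}{2}}\, dt = b \int_{-\infty}^{\infty} \cos(b t)\, e^{- \frac{t^{2}}{2}}\, dt,$$
so $I'(b) = - b\, I(b)$.

This is a separable first-order ODE; solving with the initial condition $I(0) = \int_{-\infty}^{\infty} - 6 e^{- \frac{t^{2}}{2}}\,dt = - 6 \sqrt{2} \sqrt{\pi}$ gives
$$I(b) = - 6 \sqrt{2} \sqrt{\pi} e^{- \frac{b^{2}}{2}}.$$

Setting $b = 3$:
$$I = - \frac{6 \sqrt{2} \sqrt{\pi}}{e^{\frac{9}{2}}}.$$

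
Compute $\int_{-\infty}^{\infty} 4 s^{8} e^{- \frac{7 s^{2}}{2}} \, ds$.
$\frac{60 \sqrt{14} \sqrt{\pi}}{2401}$

Start from the elementary integral
$$J(a) = \int_{-\infty}^{\infty} 4 e^{- a s^{2}} \, ds = \frac{4 \sqrt{\pi}}{\sqrt{a}}.$$

Differentiating under the integral sign brings down a factor of $(-s^2)$:
$$\frac{dJ}{da} = \int_{-\infty}^{\infty} - 4 s^{2} e^{- a s^{2}} \, ds = - \frac{2 \sqrt{\pi}}{a^{\frac{3}{2}}}.$$

Repeating $4$ times in total — each differentiation brings down another $(-s^2)$ — gives
$$\frac{d^{4}J}{da^{4}} = \int_{-\infty}^{\infty} 4 s^{8} e^{- a s^{2}} \, ds = \frac{105 \sqrt{\pi}}{4 a^{\frac{9}{2}}},$$
and the integrand here is exactly the target integrand, so $I = \frac{105 \sqrt{\pi}}{4 a^{\frac{9}{2}}}$.

Setting $a = \frac{7}{2}$:
$$I = \frac{60 \sqrt{14} \sqrt{\pi}}{2401}.$$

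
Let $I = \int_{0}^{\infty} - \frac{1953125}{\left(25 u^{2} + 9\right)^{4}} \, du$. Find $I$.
$- \frac{1953125 \pi}{69984}$

Begin with the known result
$$J(a) = \int_{0}^{\infty} - \frac{5}{a^{2} + u^{2}} \, du = - \frac{5 \pi}{2 a}.$$

Differentiating under the integral sign with respect to $a$,
$$\frac{dJ}{da} = \int_{0}^{\infty} \frac{10 a}{\left(a^{2} + u^{2}\right)^{2}} \, du = \frac{5 \pi}{2 a^{2}},$$
so $\int_{0}^{\infty} - \frac{5}{\left(a^{2} + u^{2}\right)^{2}} \, du = - \frac{5 \pi}{4 a^{3}}$.

Repeating — each differentiation of $1/(u^2+a^2)^j$ produces $-2ja/(u^2+a^2)^{j+1}$ — and dividing through by $-2ja$ at each step yields, after $3$ differentiations in total,
$$\int_{0}^{\infty} - \frac{5}{\left(a^{2} + u^{2}\right)^{4}} \, du = - \frac{25 \pi}{32 a^{7}}.$$

Setting $a = \frac{3}{5}$:
$$I = - \frac{1953125 \pi}{69984}.$$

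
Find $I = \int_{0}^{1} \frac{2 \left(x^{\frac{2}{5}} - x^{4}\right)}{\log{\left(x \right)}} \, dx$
$- \log{\left(\frac{625}{49} \right)}$

Introduce a parameter $a$ in the exponent: let $I(a) = \int_{0}^{1} \frac{2 \left(x^{\frac{2}{5}} - x^{a}\right)}{\log{\left(x \right)}} \, dx$.

Since $\dfrac{\partial}{\partial a}\,x^{a} = x^{a} \ln x$, the $\ln x$ in the denominator cancels and
$$\frac{dI}{da} = \int_{0}^{1} -2 x^{a} \, dx = -2 \left[\frac{x^{a+1}}{a+1}\right]_0^1 = - \frac{2}{a + 1}.$$

Integrating with respect to $a$ gives $I(a) = - \log{\left(\frac{25 \left(a + 1\right)^{2}}{49} \right)} + C$.

At $a = \frac{2}{5}$ the integrand is identically $0$, so $I(\frac{2}{5}) = 0$. The closed form gives $0$, hence $C = 0$.

Setting $a = 4$:
$$I = - \log{\left(\frac{625}{49} \right)}.$$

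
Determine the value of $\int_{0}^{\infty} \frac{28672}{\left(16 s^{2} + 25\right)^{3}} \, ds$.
$\frac{1344 \pi}{3125}$

Start from the standard arctangent integral
$$J(a) = \int_{0}^{\infty} \frac{7}{a^{2} + s^{2}} \, ds = \frac{7 \pi}{2 a}.$$

Differentiating under the integral sign with respect to $a$,
$$\frac{dJ}{da} = \int_{0}^{\infty} - \frac{14 a}{\left(a^{2} + s^{2}\right)^{2}} \, ds = - \frac{7 \pi}{2 a^{2}},$$
so $\int_{0}^{\infty} \frac{7}{\left(a^{2} + s^{2}\right)^{2}} \, ds = \frac{7 \pi}{4 a^{3}}$.

Repeating — each differentiation of $1/(s^2+a^2)^j$ produces $-2ja/(s^2+a^2)^{j+1}$ — and dividing through by $-2ja$ at each step yields, after $2$ differentiations in total,
$$\int_{0}^{\infty} \frac{7}{\left(a^{2} + s^{2}\right)^{3}} \, ds = \frac{21 \pi}{16 a^{5}}.$$

Setting $a = \frac{5}{4}$:
$$I = \frac{1344 \pi}{3125}.$$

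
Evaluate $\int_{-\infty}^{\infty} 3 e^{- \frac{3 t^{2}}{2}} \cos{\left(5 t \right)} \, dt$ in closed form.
$\frac{\sqrt{6} \sqrt{\pi}}{e^{\frac{25}{6}}}$

Define $I(b) = \int_{-\infty}^{\infty} 3 e^{- \frac{3 t^{2}}{2}} \cos{\left(b t \right)} \, dt$.

Differentiating under the integral sign,
$$I'(b) = \int_{-\infty}^{\infty} - 3 t e^{- \frac{3 t^{2}}{2}} \sin{\left(b t \right)} \, dt.$$

Integrate $\int_{-\infty}^{\infty} t \sin(b t)\, e^{- \frac{3 t^{2}}{2}}\, dt$ by parts with $u = \sin(b t)$ and $dv = t\, e^{- \frac{3 t^{2}}{2}}\, dt$, giving $v = - \frac{e^{- \frac{3 t^{2}}{2}}}{3}$. The boundary term vanishes and
$$\int_{-\infty}^{\infty} t \sin(b t)\, e^{- \frac{3 t^{2}}{2}}\, dt = \frac{b}{3} \int_{-\infty}^{\infty} \cos(b t)\, e^{- \frac{3 t^{2}}{2}}\, dt,$$
so $I'(b) = - \frac{b}{3}\, I(b)$.

This is a separable first-order ODE; solving with the initial condition $I(0) = \int_{-\infty}^{\infty} 3 e^{- \frac{3 t^{2}}{2}}\,dt = \sqrt{6} \sqrt{\pi}$ gives
$$I(b) = \sqrt{6} \sqrt{\pi} e^{- \frac{b^{2}}{6}}.$$

Setting $b = 5$:
$$I = \frac{\sqrt{6} \sqrt{\pi}}{e^{\frac{25}{6}}}.$$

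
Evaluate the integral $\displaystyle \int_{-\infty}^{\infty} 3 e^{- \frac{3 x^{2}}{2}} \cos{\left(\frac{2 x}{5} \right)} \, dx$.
$\frac{\sqrt{6} \sqrt{\pi}}{e^{\frac{2}{75}}}$

Define $I(b) = \int_{-\infty}^{\infty} 3 e^{- \frac{3 x^{2}}{2}} \cos{\left(b x \right)} \, dx$.

Differentiating under the integral sign,
$$I'(b) = \int_{-\infty}^{\infty} - 3 x e^{- \frac{3 x^{2}}{2}} \sin{\left(b x \right)} \, dx.$$

Integrate $\int_{-\infty}^{\infty} x \sin(b x)\, e^{- \frac{3 x^{2}}{2}}\, dx$ by parts with $u = \sin(b x)$ and $dv = x\, e^{- \frac{3 x^{2}}{2}}\, dx$, giving $v = - \frac{e^{- \frac{3 x^{2}}{2}}}{3}$. The boundary term vanishes and
$$\int_{-\infty}^{\infty} x \sin(b x)\, e^{- \frac{3 x^{2}}{2}}\, dx = \frac{b}{3} \int_{-\infty}^{\infty} \cos(b x)\, e^{- \frac{3 x^{2}}{2}}\, dx,$$
so $I'(b) = - \frac{b}{3}\, I(b)$.

This is a separable first-order ODE; solving with the initial condition $I(0) = \int_{-\infty}^{\infty} 3 e^{- \frac{3 x^{2}}{2}}\,dx = \sqrt{6} \sqrt{\pi}$ gives
$$I(b) = \sqrt{6} \sqrt{\pi} e^{- \frac{b^{2}}{6}}.$$

Setting $b = \frac{2}{5}$:
$$I = \frac{\sqrt{6} \sqrt{\pi}}{e^{\frac{2}{75}}}.$$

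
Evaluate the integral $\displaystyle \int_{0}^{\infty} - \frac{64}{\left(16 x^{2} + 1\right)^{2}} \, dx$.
$- 4 \pi$

Begin with the known result
$$J(a) = \int_{0}^{\infty} - \frac{1}{4 \left(a^{2} + x^{2}\right)} \, dx = - \frac{\pi}{8 a}.$$

Differentiating under the integral sign with respect to $a$,
$$\frac{dJ}{da} = \int_{0}^{\infty} \frac{a}{2 \left(a^{2} + x^{2}\right)^{2}} \, dx = \frac{\pi}{8 a^{2}},$$
so $\int_{0}^{\infty} - \frac{1}{4 \left(a^{2} + x^{2}\right)^{2}} \, dx = - \frac{\pi}{16 a^{3}}$.

Setting $a = \frac{1}{4}$:
$$I = - 4 \pi.$$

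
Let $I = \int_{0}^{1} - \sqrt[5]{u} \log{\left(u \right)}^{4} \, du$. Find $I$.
$- \frac{3125}{324}$

Start from the elementary integral
$$J(a) = \int_{0}^{1} - u^{a} \, du = - \frac{1}{a + 1}.$$

Differentiating under the integral sign brings down a factor of $\ln u$:
$$\frac{dJ}{da} = \int_{0}^{1} - u^{a} \log{\left(u \right)} \, du = \frac{1}{\left(a + 1\right)^{2}}.$$

Repeating $4$ times in total — each differentiation brings down another $\ln u$ — gives
$$\frac{d^{4}J}{da^{4}} = \int_{0}^{1} - u^{a} \log{\left(u \right)}^{4} \, du = - \frac{24}{\left(a + 1\right)^{5}},$$
and the integrand here is exactly the target integrand, so $I = - \frac{24}{\left(a + 1\right)^{5}}$.

Setting $a = \frac{1}{5}$:
$$I = - \frac{3125}{324}.$$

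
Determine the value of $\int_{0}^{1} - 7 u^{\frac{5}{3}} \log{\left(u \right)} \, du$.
$\frac{63}{64}$

Consider the simpler parametrised integral
$$J(a) = \int_{0}^{1} - 7 u^{a} \, du = - \frac{7}{a + 1}.$$

Differentiating under the integral sign brings down a factor of $\ln u$:
$$\frac{dJ}{da} = \int_{0}^{1} - 7 u^{a} \log{\left(u \right)} \, du = \frac{7}{\left(a + 1\right)^{2}}.$$

The integral on the left is $I$, so $I = \frac{7}{\left(a + 1\right)^{2}}$.

Setting $a = \frac{5}{3}$:
$$I = \frac{63}{64}.$$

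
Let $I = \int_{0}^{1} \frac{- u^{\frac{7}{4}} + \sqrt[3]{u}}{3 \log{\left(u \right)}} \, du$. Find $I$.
$\log{\left(\frac{2 \sqrt[3]{2178}}{33} \right)}$

Introduce a parameter $a$ in the exponent: let $I(a) = \int_{0}^{1} \frac{- u^{\frac{7}{4}} + u^{a}}{3 \log{\left(u \right)}} \, du$.

Since $\dfrac{\partial}{\partial a}\,u^{a} = u^{a} \ln u$, the $\ln u$ in the denominator cancels and
$$\frac{dI}{da} = \int_{0}^{1} \frac{1}{3} u^{a} \, du = \frac{1}{3} \left[\frac{u^{a+1}}{a+1}\right]_0^1 = \frac{1}{3 \left(a + 1\right)}.$$

Integrating with respect to $a$ gives $I(a) = \log{\left(\frac{22^{\frac{2}{3}} \sqrt[3]{a + 1}}{11} \right)} + C$.

At $a = \frac{7}{4}$ the integrand is identically $0$, so $I(\frac{7}{4}) = 0$. The closed form gives $0$, hence $C = 0$.

Setting $a = \frac{1}{3}$:
$$I = \log{\left(\frac{2 \sqrt[3]{2178}}{33} \right)}.$$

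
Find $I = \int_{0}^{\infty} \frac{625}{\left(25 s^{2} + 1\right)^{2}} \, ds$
$\frac{125 \pi}{4}$

Begin with the known result
$$J(a) = \int_{0}^{\infty} \frac{1}{a^{2} + s^{2}} \, ds = \frac{\pi}{2 a}.$$

Differentiating under the integral sign with respect to $a$,
$$\frac{dJ}{da} = \int_{0}^{\infty} - \frac{2 a}{\left(a^{2} + s^{2}\right)^{2}} \, ds = - \frac{\pi}{2 a^{2}},$$
so $\int_{0}^{\infty} \frac{1}{\left(a^{2} + s^{2}\right)^{2}} \, ds = \frac{\pi}{4 a^{3}}$.

Setting $a = \frac{1}{5}$:
$$I = \frac{125 \pi}{4}.$$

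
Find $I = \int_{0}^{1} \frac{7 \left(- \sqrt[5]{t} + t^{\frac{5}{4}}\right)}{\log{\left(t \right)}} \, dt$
$- \log{\left(\frac{2097152}{170859375} \right)}$

Consider the one-parameter family: let $I(a) = \int_{0}^{1} \frac{7 \left(t^{\frac{5}{4}} - t^{a}\right)}{\log{\left(t \right)}} \, dt$.

Since $\dfrac{\partial}{\partial a}\,t^{a} = t^{a} \ln t$, the $\ln t$ in the denominator cancels and
$$\frac{dI}{da} = \int_{0}^{1} -7 t^{a} \, dt = -7 \left[\frac{t^{a+1}}{a+1}\right]_0^1 = - \frac{7}{a + 1}.$$

Integrating with respect to $a$ gives $I(a) = - \log{\left(\frac{16384 \left(a + 1\right)^{7}}{4782969} \right)} + C$.

At $a = \frac{5}{4}$ the integrand is identically $0$, so $I(\frac{5}{4}) = 0$. The closed form gives $0$, hence $C = 0$.

Setting $a = \frac{1}{5}$:
$$I = - \log{\left(\frac{2097152}{170859375} \right)}.$$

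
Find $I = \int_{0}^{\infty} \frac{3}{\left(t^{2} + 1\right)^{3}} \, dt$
$\frac{9 \pi}{16}$

Start from the standard arctangent integral
$$J(a) = \int_{0}^{\infty} \frac{3}{a^{2} + t^{2}} \, dt = \frac{3 \pi}{2 a}.$$

Differentiating under the integral sign with respect to $a$,
$$\frac{dJ}{da} = \int_{0}^{\infty} - \frac{6 a}{\left(a^{2} + t^{2}\right)^{2}} \, dt = - \frac{3 \pi}{2 a^{2}},$$
so $\int_{0}^{\infty} \frac{3}{\left(a^{2} + t^{2}\right)^{2}} \, dt = \frac{3 \pi}{4 a^{3}}$.

Repeating — each differentiation of $1/(t^2+a^2)^j$ produces $-2ja/(t^2+a^2)^{j+1}$ — and dividing through by $-2ja$ at each step yields, after $2$ differentiations in total,
$$\int_{0}^{\infty} \frac{3}{\left(a^{2} + t^{2}\right)^{3}} \, dt = \frac{9 \pi}{16 a^{5}}.$$

Setting $a = 1$:
$$I = \frac{9 \pi}{16}.$$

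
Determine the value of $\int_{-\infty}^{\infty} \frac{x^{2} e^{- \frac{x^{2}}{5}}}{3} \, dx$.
$\frac{5 \sqrt{5} \sqrt{\pi}}{6}$

Start from the elementary integral
$$J(a) = \int_{-\infty}^{\infty} \frac{e^{- a x^{2}}}{3} \, dx = \frac{\sqrt{\pi}}{3 \sqrt{a}}.$$

Differentiating under the integral sign brings down a factor of $(-x^2)$:
$$\frac{dJ}{da} = \int_{-\infty}^{\infty} - \frac{x^{2} e^{- a x^{2}}}{3} \, dx = - \frac{\sqrt{\pi}}{6 a^{\frac{3}{2}}}.$$

The integral on the left is $-I$, so $I = \frac{\sqrt{\pi}}{6 a^{\frac{3}{2}}}$.

Setting $a = \frac{1}{5}$:
$$I = \frac{5 \sqrt{5} \sqrt{\pi}}{6}.$$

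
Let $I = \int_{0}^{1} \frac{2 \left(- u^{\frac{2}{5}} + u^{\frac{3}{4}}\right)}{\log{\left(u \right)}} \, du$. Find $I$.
$\log{\left(\frac{25}{16} \right)}$

Consider the one-parameter family: let $I(a) = \int_{0}^{1} \frac{2 \left(- u^{\frac{2}{5}} + u^{a}\right)}{\log{\left(u \right)}} \, du$.

Since $\dfrac{\partial}{\partial a}\,u^{a} = u^{a} \ln u$, the $\ln u$ in the denominator cancels and
$$\frac{dI}{da} = \int_{0}^{1} 2 u^{a} \, du = 2 \left[\frac{u^{a+1}}{a+1}\right]_0^1 = \frac{2}{a + 1}.$$

Integrating with respect to $a$ gives $I(a) = \log{\left(\frac{25 \left(a + 1\right)^{2}}{49} \right)} + C$.

At $a = \frac{2}{5}$ the integrand is identically $0$, so $I(\frac{2}{5}) = 0$. The closed form gives $0$, hence $C = 0$.

Setting $a = \frac{3}{4}$:
$$I = \log{\left(\frac{25}{16} \right)}.$$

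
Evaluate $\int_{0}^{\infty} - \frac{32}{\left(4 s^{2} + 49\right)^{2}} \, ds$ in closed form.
$- \frac{4 \pi}{343}$

Start from the standard arctangent integral
$$J(a) = \int_{0}^{\infty} - \frac{2}{a^{2} + s^{2}} \, ds = - \frac{\pi}{a}.$$

Differentiating under the integral sign with respect to $a$,
$$\frac{dJ}{da} = \int_{0}^{\infty} \frac{4 a}{\left(a^{2} + s^{2}\right)^{2}} \, ds = \frac{\pi}{a^{2}},$$
so $\int_{0}^{\infty} - \frac{2}{\left(a^{2} + s^{2}\right)^{2}} \, ds = - \frac{\pi}{2 a^{3}}$.

Setting $a = \frac{7}{2}$:
$$I = - \frac{4 \pi}{343}.$$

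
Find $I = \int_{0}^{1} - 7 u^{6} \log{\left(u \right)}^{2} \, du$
$- \frac{2}{49}$

Consider the simpler parametrised integral
$$J(a) = \int_{0}^{1} - 7 u^{a} \, du = - \frac{7}{a + 1}.$$

Differentiating under the integral sign brings down a factor of $\ln u$:
$$\frac{dJ}{da} = \int_{0}^{1} - 7 u^{a} \log{\left(u \right)} \, du = \frac{7}{\left(a + 1\right)^{2}}.$$

Repeating twice in total — each differentiation brings down another $\ln u$ — gives
$$\frac{d^{2}J}{da^{2}} = \int_{0}^{1} - 7 u^{a} \log{\left(u \right)}^{2} \, du = - \frac{14}{\left(a + 1\right)^{3}},$$
and the integrand here is exactly the target integrand, so $I = - \frac{14}{\left(a + 1\right)^{3}}$.

Setting $a = 6$:
$$I = - \frac{2}{49}.$$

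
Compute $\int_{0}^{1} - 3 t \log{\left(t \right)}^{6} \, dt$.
$- \frac{135}{8}$

Begin with the known integral
$$J(a) = \int_{0}^{1} - 3 t^{a} \, dt = - \frac{3}{a + 1}.$$

Differentiating under the integral sign brings down a factor of $\ln t$:
$$\frac{dJ}{da} = \int_{0}^{1} - 3 t^{a} \log{\left(t \right)} \, dt = \frac{3}{\left(a + 1\right)^{2}}.$$

Repeating $6$ times in total — each differentiation brings down another $\ln t$ — gives
$$\frac{d^{6}J}{da^{6}} = \int_{0}^{1} - 3 t^{a} \log{\left(t \right)}^{6} \, dt = - \frac{2160}{\left(a + 1\right)^{7}},$$
and the integrand here is exactly the target integrand, so $I = - \frac{2160}{\left(a + 1\right)^{7}}$.

Setting $a = 1$:
$$I = - \frac{135}{8}.$$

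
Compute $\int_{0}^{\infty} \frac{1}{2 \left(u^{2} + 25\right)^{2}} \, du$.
$\frac{\pi}{1000}$

Recall the elementary integral
$$J(a) = \int_{0}^{\infty} \frac{1}{2 \left(a^{2} + u^{2}\right)} \, du = \frac{\pi}{4 a}.$$

Differentiating under the integral sign with respect to $a$,
$$\frac{dJ}{da} = \int_{0}^{\infty} - \frac{a}{\left(a^{2} + u^{2}\right)^{2}} \, du = - \frac{\pi}{4 a^{2}},$$
so $\int_{0}^{\infty} \frac{1}{2 \left(a^{2} + u^{2}\right)^{2}} \, du = \frac{\pi}{8 a^{3}}$.

Setting $a = 5$:
$$I = \frac{\pi}{1000}.$$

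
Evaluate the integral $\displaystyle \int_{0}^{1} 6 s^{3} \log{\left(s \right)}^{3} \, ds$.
$- \frac{9}{64}$

Start from the elementary integral
$$J(a) = \int_{0}^{1} 6 s^{a} \, ds = \frac{6}{a + 1}.$$

Differentiating under the integral sign brings down a factor of $\ln s$:
$$\frac{dJ}{da} = \int_{0}^{1} 6 s^{a} \log{\left(s \right)} \, ds = - \frac{6}{\left(a + 1\right)^{2}}.$$

Repeating $3$ times in total — each differentiation brings down another $\ln s$ — gives
$$\frac{d^{3}J}{da^{3}} = \int_{0}^{1} 6 s^{a} \log{\left(s \right)}^{3} \, ds = - \frac{36}{\left(a + 1\right)^{4}},$$
and the integrand here is exactly the target integrand, so $I = - \frac{36}{\left(a + 1\right)^{4}}$.

Setting $a = 3$:
$$I = - \frac{9}{64}.$$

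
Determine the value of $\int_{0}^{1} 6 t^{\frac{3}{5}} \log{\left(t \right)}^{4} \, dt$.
$\frac{28125}{2048}$

Start from the elementary integral
$$J(a) = \int_{0}^{1} 6 t^{a} \, dt = \frac{6}{a + 1}.$$

Differentiating under the integral sign brings down a factor of $\ln t$:
$$\frac{dJ}{da} = \int_{0}^{1} 6 t^{a} \log{\left(t \right)} \, dt = - \frac{6}{\left(a + 1\right)^{2}}.$$

Repeating $4$ times in total — each differentiation brings down another $\ln t$ — gives
$$\frac{d^{4}J}{da^{4}} = \int_{0}^{1} 6 t^{a} \log{\left(t \right)}^{4} \, dt = \frac{144}{\left(a + 1\right)^{5}},$$
and the integrand here is exactly the target integrand, so $I = \frac{144}{\left(a + 1\right)^{5}}$.

Setting $a = \frac{3}{5}$:
$$I = \frac{28125}{2048}.$$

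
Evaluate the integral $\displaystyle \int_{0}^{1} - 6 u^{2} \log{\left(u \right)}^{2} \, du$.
$- \frac{4}{9}$

Start from the elementary integral
$$J(a) = \int_{0}^{1} - 6 u^{a} \, du = - \frac{6}{a + 1}.$$

Differentiating under the integral sign brings down a factor of $\ln u$:
$$\frac{dJ}{da} = \int_{0}^{1} - 6 u^{a} \log{\left(u \right)} \, du = \frac{6}{\left(a + 1\right)^{2}}.$$

Repeating twice in total — each differentiation brings down another $\ln u$ — gives
$$\frac{d^{2}J}{da^{2}} = \int_{0}^{1} - 6 u^{a} \log{\left(u \right)}^{2} \, du = - \frac{12}{\left(a + 1\right)^{3}},$$
and the integrand here is exactly the target integrand, so $I = - \frac{12}{\left(a + 1\right)^{3}}$.

Setting $a = 2$:
$$I = - \frac{4}{9}.$$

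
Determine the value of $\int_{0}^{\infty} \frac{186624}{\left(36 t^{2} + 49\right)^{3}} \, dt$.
$\frac{5832 \pi}{16807}$

Recall the elementary integral
$$J(a) = \int_{0}^{\infty} \frac{4}{a^{2} + t^{2}} \, dt = \frac{2 \pi}{a}.$$

Differentiating under the integral sign with respect to $a$,
$$\frac{dJ}{da} = \int_{0}^{\infty} - \frac{8 a}{\left(a^{2} + t^{2}\right)^{2}} \, dt = - \frac{2 \pi}{a^{2}},$$
so $\int_{0}^{\infty} \frac{4}{\left(a^{2} + t^{2}\right)^{2}} \, dt = \frac{\pi}{a^{3}}$.

Repeating — each differentiation of $1/(t^2+a^2)^j$ produces $-2ja/(t^2+a^2)^{j+1}$ — and dividing through by $-2ja$ at each step yields, after $2$ differentiations in total,
$$\int_{0}^{\infty} \frac{4}{\left(a^{2} + t^{2}\right)^{3}} \, dt = \frac{3 \pi}{4 a^{5}}.$$

Setting $a = \frac{7}{6}$:
$$I = \frac{5832 \pi}{16807}.$$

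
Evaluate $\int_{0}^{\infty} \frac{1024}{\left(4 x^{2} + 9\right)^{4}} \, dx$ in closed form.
$\frac{80 \pi}{2187}$

Start from the standard arctangent integral
$$J(a) = \int_{0}^{\infty} \frac{4}{a^{2} + x^{2}} \, dx = \frac{2 \pi}{a}.$$

Differentiating under the integral sign with respect to $a$,
$$\frac{dJ}{da} = \int_{0}^{\infty} - \frac{8 a}{\left(a^{2} + x^{2}\right)^{2}} \, dx = - \frac{2 \pi}{a^{2}},$$
so $\int_{0}^{\infty} \frac{4}{\left(a^{2} + x^{2}\right)^{2}} \, dx = \frac{\pi}{a^{3}}$.

Repeating — each differentiation of $1/(x^2+a^2)^j$ produces $-2ja/(x^2+a^2)^{j+1}$ — and dividing through by $-2ja$ at each step yields, after $3$ differentiations in total,
$$\int_{0}^{\infty} \frac{4}{\left(a^{2} + x^{2}\right)^{4}} \, dx = \frac{5 \pi}{8 a^{7}}.$$

Setting $a = \frac{3}{2}$:
$$I = \frac{80 \pi}{2187}.$$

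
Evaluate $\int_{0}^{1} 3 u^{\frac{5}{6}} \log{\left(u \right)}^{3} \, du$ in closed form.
$- \frac{23328}{14641}$

Consider the simpler parametrised integral
$$J(a) = \int_{0}^{1} 3 u^{a} \, du = \frac{3}{a + 1}.$$

Differentiating under the integral sign brings down a factor of $\ln u$:
$$\frac{dJ}{da} = \int_{0}^{1} 3 u^{a} \log{\left(u \right)} \, du = - \frac{3}{\left(a + 1\right)^{2}}.$$

Repeating $3$ times in total — each differentiation brings down another $\ln u$ — gives
$$\frac{d^{3}J}{da^{3}} = \int_{0}^{1} 3 u^{a} \log{\left(u \right)}^{3} \, du = - \frac{18}{\left(a + 1\right)^{4}},$$
and the integrand here is exactly the target integrand, so $I = - \frac{18}{\left(a + 1\right)^{4}}$.

Setting $a = \frac{5}{6}$:
$$I = - \frac{23328}{14641}.$$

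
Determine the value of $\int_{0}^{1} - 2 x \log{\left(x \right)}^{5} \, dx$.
$\frac{15}{4}$

Consider the simpler parametrised integral
$$J(a) = \int_{0}^{1} - 2 x^{a} \, dx = - \frac{2}{a + 1}.$$

Differentiating under the integral sign brings down a factor of $\ln x$:
$$\frac{dJ}{da} = \int_{0}^{1} - 2 x^{a} \log{\left(x \right)} \, dx = \frac{2}{\left(a + 1\right)^{2}}.$$

Repeating $5$ times in total — each differentiation brings down another $\ln x$ — gives
$$\frac{d^{5}J}{da^{5}} = \int_{0}^{1} - 2 x^{a} \log{\left(x \right)}^{5} \, dx = \frac{240}{\left(a + 1\right)^{6}},$$
and the integrand here is exactly the target integrand, so $I = \frac{240}{\left(a + 1\right)^{6}}$.

Setting $a = 1$:
$$I = \frac{15}{4}.$$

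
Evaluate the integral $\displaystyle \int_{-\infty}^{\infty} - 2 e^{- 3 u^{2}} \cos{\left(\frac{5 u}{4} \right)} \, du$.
$- \frac{2 \sqrt{3} \sqrt{\pi}}{3 e^{\frac{25}{192}}}$

Treat the cosine frequency as a parameter and define $I(b) = \int_{-\infty}^{\infty} - 2 e^{- 3 u^{2}} \cos{\left(b u \right)} \, du$.

Differentiating under the integral sign,
$$I'(b) = \int_{-\infty}^{\infty} 2 u e^{- 3 u^{2}} \sin{\left(b u \right)} \, du.$$

Integrate $\int_{-\infty}^{\infty} u \sin(b u)\, e^{- 3 u^{2}}\, du$ by parts with $w = \sin(b u)$ and $dv = u\, e^{- 3 u^{2}}\, du$, giving $v = - \frac{e^{- 3 u^{2}}}{6}$. The boundary term vanishes and
$$\int_{-\infty}^{\infty} u \sin(b u)\, e^{- 3 u^{2}}\, du = \frac{b}{6} \int_{-\infty}^{\infty} \cos(b u)\, e^{- 3 u^{2}}\, du,$$
so $I'(b) = - \frac{b}{6}\, I(b)$.

This is a separable first-order ODE; solving with the initial condition $I(0) = \int_{-\infty}^{\infty} - 2 e^{- 3 u^{2}}\,du = - \frac{2 \sqrt{3} \sqrt{\pi}}{3}$ gives
$$I(b) = - \frac{2 \sqrt{3} \sqrt{\pi} e^{- \frac{b^{2}}{12}}}{3}.$$

Setting $b = \frac{5}{4}$:
$$I = - \frac{2 \sqrt{3} \sqrt{\pi}}{3 e^{\frac{25}{192}}}.$$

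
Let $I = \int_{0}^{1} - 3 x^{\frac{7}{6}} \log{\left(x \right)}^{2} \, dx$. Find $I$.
$- \frac{1296}{2197}$

Begin with the known integral
$$J(a) = \int_{0}^{1} - 3 x^{a} \, dx = - \frac{3}{a + 1}.$$

Differentiating under the integral sign brings down a factor of $\ln x$:
$$\frac{dJ}{da} = \int_{0}^{1} - 3 x^{a} \log{\left(x \right)} \, dx = \frac{3}{\left(a + 1\right)^{2}}.$$

Repeating twice in total — each differentiation brings down another $\ln x$ — gives
$$\frac{d^{2}J}{da^{2}} = \int_{0}^{1} - 3 x^{a} \log{\left(x \right)}^{2} \, dx = - \frac{6}{\left(a + 1\right)^{3}},$$
and the integrand here is exactly the target integrand, so $I = - \frac{6}{\left(a + 1\right)^{3}}$.

Setting $a = \frac{7}{6}$:
$$I = - \frac{1296}{2197}.$$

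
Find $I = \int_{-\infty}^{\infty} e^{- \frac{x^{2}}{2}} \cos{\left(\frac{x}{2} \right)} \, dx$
$\frac{\sqrt{2} \sqrt{\pi}}{e^{\frac{1}{8}}}$

Let $b$ denote the cosine frequency and define $I(b) = \int_{-\infty}^{\infty} e^{- \frac{x^{2}}{2}} \cos{\left(b x \right)} \, dx$.

Differentiating under the integral sign,
$$I'(b) = \int_{-\infty}^{\infty} - x e^{- \frac{x^{2}}{2}} \sin{\left(b x \right)} \, dx.$$

Integrate $\int_{-\infty}^{\infty} x \sin(b x)\, e^{- \frac{x^{2}}{2}}\, dx$ by parts with $u = \sin(b x)$ and $dv = x\, e^{- \frac{x^{2}}{2}}\, dx$, giving $v = - e^{- \frac{x^{2}}{2}}$. The boundary term vanishes and
$$\int_{-\infty}^{\infty} x \sin(b x)\, e^{- \frac{x^{2}}{2}}\, dx = b \int_{-\infty}^{\infty} \cos(b x)\, e^{- \frac{x^{2}}{2}}\, dx,$$
so $I'(b) = - b\, I(b)$.

This is a separable first-order ODE; solving with the initial condition $I(0) = \int_{-\infty}^{\infty} e^{- \frac{x^{2}}{2}}\,dx = \sqrt{2} \sqrt{\pi}$ gives
$$I(b) = \sqrt{2} \sqrt{\pi} e^{- \frac{b^{2}}{2}}.$$

Setting $b = \frac{1}{2}$:
$$I = \frac{\sqrt{2} \sqrt{\pi}}{e^{\frac{1}{8}}}.$$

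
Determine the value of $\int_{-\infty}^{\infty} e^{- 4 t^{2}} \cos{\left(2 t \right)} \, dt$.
$\frac{\sqrt{\pi}}{2 e^{\frac{1}{4}}}$

Let $b$ denote the cosine frequency and define $I(b) = \int_{-\infty}^{\infty} e^{- 4 t^{2}} \cos{\left(b t \right)} \, dt$.

Differentiating under the integral sign,
$$I'(b) = \int_{-\infty}^{\infty} - t e^{- 4 t^{2}} \sin{\left(b t \right)} \, dt.$$

Integrate $\int_{-\infty}^{\infty} t \sin(b t)\, e^{- 4 t^{2}}\, dt$ by parts with $u = \sin(b t)$ and $dv = t\, e^{- 4 t^{2}}\, dt$, giving $v = - \frac{e^{- 4 t^{2}}}{8}$. The boundary term vanishes and
$$\int_{-\infty}^{\infty} t \sin(b t)\, e^{- 4 t^{2}}\, dt = \frac{b}{8} \int_{-\infty}^{\infty} \cos(b t)\, e^{- 4 t^{2}}\, dt,$$
so $I'(b) = - \frac{b}{8}\, I(b)$.

This is a separable first-order ODE; solving with the initial condition $I(0) = \int_{-\infty}^{\infty} e^{- 4 t^{2}}\,dt = \frac{\sqrt{\pi}}{2}$ gives
$$I(b) = \frac{\sqrt{\pi} e^{- \frac{b^{2}}{16}}}{2}.$$

Setting $b = 2$:
$$I = \frac{\sqrt{\pi}}{2 e^{\frac{1}{4}}}.$$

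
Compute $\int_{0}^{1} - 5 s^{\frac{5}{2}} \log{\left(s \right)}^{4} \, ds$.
$- \frac{3840}{16807}$

Start from the elementary integral
$$J(a) = \int_{0}^{1} - 5 s^{a} \, ds = - \frac{5}{a + 1}.$$

Differentiating under the integral sign brings down a factor of $\ln s$:
$$\frac{dJ}{da} = \int_{0}^{1} - 5 s^{a} \log{\left(s \right)} \, ds = \frac{5}{\left(a + 1\right)^{2}}.$$

Repeating $4$ times in total — each differentiation brings down another $\ln s$ — gives
$$\frac{d^{4}J}{da^{4}} = \int_{0}^{1} - 5 s^{a} \log{\left(s \right)}^{4} \, ds = - \frac{120}{\left(a + 1\right)^{5}},$$
and the integrand here is exactly the target integrand, so $I = - \frac{120}{\left(a + 1\right)^{5}}$.

Setting $a = \frac{5}{2}$:
$$I = - \frac{3840}{16807}.$$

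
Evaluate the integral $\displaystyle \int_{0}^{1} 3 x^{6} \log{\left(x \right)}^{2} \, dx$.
$\frac{6}{343}$

Start from the elementary integral
$$J(a) = \int_{0}^{1} 3 x^{a} \, dx = \frac{3}{a + 1}.$$

Differentiating under the integral sign brings down a factor of $\ln x$:
$$\frac{dJ}{da} = \int_{0}^{1} 3 x^{a} \log{\left(x \right)} \, dx = - \frac{3}{\left(a + 1\right)^{2}}.$$

Repeating twice in total — each differentiation brings down another $\ln x$ — gives
$$\frac{d^{2}J}{da^{2}} = \int_{0}^{1} 3 x^{a} \log{\left(x \right)}^{2} \, dx = \frac{6}{\left(a + 1\right)^{3}},$$
and the integrand here is exactly the target integrand, so $I = \frac{6}{\left(a + 1\right)^{3}}$.

Setting $a = 6$:
$$I = \frac{6}{343}.$$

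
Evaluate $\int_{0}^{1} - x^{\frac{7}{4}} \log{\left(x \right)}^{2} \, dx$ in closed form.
$- \frac{128}{1331}$

Consider the simpler parametrised integral
$$J(a) = \int_{0}^{1} - x^{a} \, dx = - \frac{1}{a + 1}.$$

Differentiating under the integral sign brings down a factor of $\ln x$:
$$\frac{dJ}{da} = \int_{0}^{1} - x^{a} \log{\left(x \right)} \, dx = \frac{1}{\left(a + 1\right)^{2}}.$$

Repeating twice in total — each differentiation brings down another $\ln x$ — gives
$$\frac{d^{2}J}{da^{2}} = \int_{0}^{1} - x^{a} \log{\left(x \right)}^{2} \, dx = - \frac{2}{\left(a + 1\right)^{3}},$$
and the integrand here is exactly the target integrand, so $I = - \frac{2}{\left(a + 1\right)^{3}}$.

Setting $a = \frac{7}{4}$:
$$I = - \frac{128}{1331}.$$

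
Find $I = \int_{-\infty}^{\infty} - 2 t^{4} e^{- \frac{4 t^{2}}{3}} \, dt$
$- \frac{27 \sqrt{3} \sqrt{\pi}}{64}$

Begin with the known integral
$$J(a) = \int_{-\infty}^{\infty} - 2 e^{- a t^{2}} \, dt = - \frac{2 \sqrt{\pi}}{\sqrt{a}}.$$

Differentiating under the integral sign brings down a factor of $(-t^2)$:
$$\frac{dJ}{da} = \int_{-\infty}^{\infty} 2 t^{2} e^{- a t^{2}} \, dt = \frac{\sqrt{\pi}}{a^{\frac{3}{2}}}.$$

Repeating twice in total — each differentiation brings down another $(-t^2)$ — gives
$$\frac{d^{2}J}{da^{2}} = \int_{-\infty}^{\infty} - 2 t^{4} e^{- a t^{2}} \, dt = - \frac{3 \sqrt{\pi}}{2 a^{\frac{5}{2}}},$$
and the integrand here is exactly the target integrand, so $I = - \frac{3 \sqrt{\pi}}{2 a^{\frac{5}{2}}}$.

Setting $a = \frac{4}{3}$:
$$I = - \frac{27 \sqrt{3} \sqrt{\pi}}{64}.$$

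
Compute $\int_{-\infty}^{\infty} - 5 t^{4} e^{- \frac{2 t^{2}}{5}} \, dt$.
$- \frac{375 \sqrt{10} \sqrt{\pi}}{32}$

Begin with the known integral
$$J(a) = \int_{-\infty}^{\infty} - 5 e^{- a t^{2}} \, dt = - \frac{5 \sqrt{\pi}}{\sqrt{a}}.$$

Differentiating under the integral sign brings down a factor of $(-t^2)$:
$$\frac{dJ}{da} = \int_{-\infty}^{\infty} 5 t^{2} e^{- a t^{2}} \, dt = \frac{5 \sqrt{\pi}}{2 a^{\frac{3}{2}}}.$$

Repeating twice in total — each differentiation brings down another $(-t^2)$ — gives
$$\frac{d^{2}J}{da^{2}} = \int_{-\infty}^{\infty} - 5 t^{4} e^{- a t^{2}} \, dt = - \frac{15 \sqrt{\pi}}{4 a^{\frac{5}{2}}},$$
and the integrand here is exactly the target integrand, so $I = - \frac{15 \sqrt{\pi}}{4 a^{\frac{5}{2}}}$.

Setting $a = \frac{2}{5}$:
$$I = - \frac{375 \sqrt{10} \sqrt{\pi}}{32}.$$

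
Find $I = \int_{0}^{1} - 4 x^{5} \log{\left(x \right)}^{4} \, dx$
$- \frac{1}{81}$

Start from the elementary integral
$$J(a) = \int_{0}^{1} - 4 x^{a} \, dx = - \frac{4}{a + 1}.$$

Differentiating under the integral sign brings down a factor of $\ln x$:
$$\frac{dJ}{da} = \int_{0}^{1} - 4 x^{a} \log{\left(x \right)} \, dx = \frac{4}{\left(a + 1\right)^{2}}.$$

Repeating $4$ times in total — each differentiation brings down another $\ln x$ — gives
$$\frac{d^{4}J}{da^{4}} = \int_{0}^{1} - 4 x^{a} \log{\left(x \right)}^{4} \, dx = - \frac{96}{\left(a + 1\right)^{5}},$$
and the integrand here is exactly the target integrand, so $I = - \frac{96}{\left(a + 1\right)^{5}}$.

Setting $a = 5$:
$$I = - \frac{1}{81}.$$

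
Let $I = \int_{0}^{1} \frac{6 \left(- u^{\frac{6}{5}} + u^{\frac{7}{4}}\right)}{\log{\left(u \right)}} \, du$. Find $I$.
$\log{\left(\frac{15625}{4096} \right)}$

Consider the one-parameter family: let $I(a) = \int_{0}^{1} \frac{6 \left(- u^{\frac{6}{5}} + u^{a}\right)}{\log{\left(u \right)}} \, du$.

Since $\dfrac{\partial}{\partial a}\,u^{a} = u^{a} \ln u$, the $\ln u$ in the denominator cancels and
$$\frac{dI}{da} = \int_{0}^{1} 6 u^{a} \, du = 6 \left[\frac{u^{a+1}}{a+1}\right]_0^1 = \frac{6}{a + 1}.$$

Integrating with respect to $a$ gives $I(a) = \log{\left(\frac{15625 \left(a + 1\right)^{6}}{1771561} \right)} + C$.

At $a = \frac{6}{5}$ the integrand is identically $0$, so $I(\frac{6}{5}) = 0$. The closed form gives $0$, hence $C = 0$.

Setting $a = \frac{7}{4}$:
$$I = \log{\left(\frac{15625}{4096} \right)}.$$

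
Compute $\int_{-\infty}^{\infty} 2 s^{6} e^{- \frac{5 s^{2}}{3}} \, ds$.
$\frac{81 \sqrt{15} \sqrt{\pi}}{500}$

Consider the simpler parametrised integral
$$J(a) = \int_{-\infty}^{\infty} 2 e^{- a s^{2}} \, ds = \frac{2 \sqrt{\pi}}{\sqrt{a}}.$$

Differentiating under the integral sign brings down a factor of $(-s^2)$:
$$\frac{dJ}{da} = \int_{-\infty}^{\infty} - 2 s^{2} e^{- a s^{2}} \, ds = - \frac{\sqrt{\pi}}{a^{\frac{3}{2}}}.$$

Repeating $3$ times in total — each differentiation brings down another $(-s^2)$ — gives
$$\frac{d^{3}J}{da^{3}} = \int_{-\infty}^{\infty} - 2 s^{6} e^{- a s^{2}} \, ds = - \frac{15 \sqrt{\pi}}{4 a^{\frac{7}{2}}},$$
and the integrand here is $(-1)^{3}$ times the target integrand, so $I = (-1)^{3}\,\frac{d^{3}J}{da^{3}} = \frac{15 \sqrt{\pi}}{4 a^{\frac{7}{2}}}$.

Setting $a = \frac{5}{3}$:
$$I = \frac{81 \sqrt{15} \sqrt{\pi}}{500}.$$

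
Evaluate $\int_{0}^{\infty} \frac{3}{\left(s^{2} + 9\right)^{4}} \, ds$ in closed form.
$\frac{5 \pi}{23328}$

Start from the standard arctangent integral
$$J(a) = \int_{0}^{\infty} \frac{3}{a^{2} + s^{2}} \, ds = \frac{3 \pi}{2 a}.$$

Differentiating under the integral sign with respect to $a$,
$$\frac{dJ}{da} = \int_{0}^{\infty} - \frac{6 a}{\left(a^{2} + s^{2}\right)^{2}} \, ds = - \frac{3 \pi}{2 a^{2}},$$
so $\int_{0}^{\infty} \frac{3}{\left(a^{2} + s^{2}\right)^{2}} \, ds = \frac{3 \pi}{4 a^{3}}$.

Repeating — each differentiation of $1/(s^2+a^2)^j$ produces $-2ja/(s^2+a^2)^{j+1}$ — and dividing through by $-2ja$ at each step yields, after $3$ differentiations in total,
$$\int_{0}^{\infty} \frac{3}{\left(a^{2} + s^{2}\right)^{4}} \, ds = \frac{15 \pi}{32 a^{7}}.$$

Setting $a = 3$:
$$I = \frac{5 \pi}{23328}.$$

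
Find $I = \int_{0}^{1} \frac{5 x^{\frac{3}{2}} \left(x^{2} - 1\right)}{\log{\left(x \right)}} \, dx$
$- \log{\left(\frac{3125}{59049} \right)}$

Replace the exponent $\frac{3}{2}$ by a parameter $a$: let $I(a) = \int_{0}^{1} \frac{5 \left(x^{\frac{7}{2}} - x^{a}\right)}{\log{\left(x \right)}} \, dx$.

Since $\dfrac{\partial}{\partial a}\,x^{a} = x^{a} \ln x$, the $\ln x$ in the denominator cancels and
$$\frac{dI}{da} = \int_{0}^{1} -5 x^{a} \, dx = -5 \left[\frac{x^{a+1}}{a+1}\right]_0^1 = - \frac{5}{a + 1}.$$

Integrating with respect to $a$ gives $I(a) = - \log{\left(\frac{32 \left(a + 1\right)^{5}}{59049} \right)} + C$.

At $a = \frac{7}{2}$ the integrand is identically $0$, so $I(\frac{7}{2}) = 0$. The closed form gives $0$, hence $C = 0$.

Setting $a = \frac{3}{2}$:
$$I = - \log{\left(\frac{3125}{59049} \right)}.$$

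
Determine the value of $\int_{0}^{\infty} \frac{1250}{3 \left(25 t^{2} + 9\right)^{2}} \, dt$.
$\frac{125 \pi}{162}$

Recall the elementary integral
$$J(a) = \int_{0}^{\infty} \frac{2}{3 \left(a^{2} + t^{2}\right)} \, dt = \frac{\pi}{3 a}.$$

Differentiating under the integral sign with respect to $a$,
$$\frac{dJ}{da} = \int_{0}^{\infty} - \frac{4 a}{3 \left(a^{2} + t^{2}\right)^{2}} \, dt = - \frac{\pi}{3 a^{2}},$$
so $\int_{0}^{\infty} \frac{2}{3 \left(a^{2} + t^{2}\right)^{2}} \, dt = \frac{\pi}{6 a^{3}}$.

Setting $a = \frac{3}{5}$:
$$I = \frac{125 \pi}{162}.$$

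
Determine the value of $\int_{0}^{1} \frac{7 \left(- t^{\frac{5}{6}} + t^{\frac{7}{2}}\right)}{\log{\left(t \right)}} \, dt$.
$\log{\left(\frac{10460353203}{19487171} \right)}$

Consider the one-parameter family: let $I(a) = \int_{0}^{1} \frac{7 \left(- t^{\frac{5}{6}} + t^{a}\right)}{\log{\left(t \right)}} \, dt$.

Since $\dfrac{\partial}{\partial a}\,t^{a} = t^{a} \ln t$, the $\ln t$ in the denominator cancels and
$$\frac{dI}{da} = \int_{0}^{1} 7 t^{a} \, dt = 7 \left[\frac{t^{a+1}}{a+1}\right]_0^1 = \frac{7}{a + 1}.$$

Integrating with respect to $a$ gives $I(a) = \log{\left(\frac{279936 \left(a + 1\right)^{7}}{19487171} \right)} + C$.

At $a = \frac{5}{6}$ the integrand is identically $0$, so $I(\frac{5}{6}) = 0$. The closed form gives $0$, hence $C = 0$.

Setting $a = \frac{7}{2}$:
$$I = \log{\left(\frac{10460353203}{19487171} \right)}.$$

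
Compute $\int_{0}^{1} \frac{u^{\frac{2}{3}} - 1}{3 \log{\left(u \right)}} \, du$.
$- \frac{\log{\left(3 \right)}}{3} + \frac{\log{\left(5 \right)}}{3}$

Consider the one-parameter family: let $I(a) = \int_{0}^{1} \frac{u^{a} - 1}{3 \log{\left(u \right)}} \, du$.

Since $\dfrac{\partial}{\partial a}\,u^{a} = u^{a} \ln u$, the $\ln u$ in the denominator cancels and
$$\frac{dI}{da} = \int_{0}^{1} \frac{1}{3} u^{a} \, du = \frac{1}{3} \left[\frac{u^{a+1}}{a+1}\right]_0^1 = \frac{1}{3 \left(a + 1\right)}.$$

Integrating with respect to $a$ gives $I(a) = \frac{\log{\left(a + 1 \right)}}{3} + C$.

At $a = 0$ the integrand is identically $0$, so $I(0) = 0$. The closed form gives $0$, hence $C = 0$.

Setting $a = \frac{2}{3}$:
$$I = - \frac{\log{\left(3 \right)}}{3} + \frac{\log{\left(5 \right)}}{3}.$$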